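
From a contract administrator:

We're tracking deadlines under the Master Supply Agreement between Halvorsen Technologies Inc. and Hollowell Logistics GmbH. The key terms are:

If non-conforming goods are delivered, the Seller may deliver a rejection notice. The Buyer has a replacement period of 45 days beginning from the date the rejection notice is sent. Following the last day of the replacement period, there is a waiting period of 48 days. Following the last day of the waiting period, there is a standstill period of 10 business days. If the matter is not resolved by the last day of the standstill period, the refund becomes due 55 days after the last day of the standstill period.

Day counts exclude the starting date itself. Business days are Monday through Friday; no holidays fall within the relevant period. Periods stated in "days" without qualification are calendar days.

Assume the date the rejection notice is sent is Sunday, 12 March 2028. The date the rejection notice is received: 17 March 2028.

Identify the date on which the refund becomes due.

The last day of the replacement period: 45 calendar days after 12 March 2028 is 26 April 2028.
Adding 48 calendar days to 26 April 2028 gives 13 June 2028, which is the last day of the waiting period.
The last day of the standstill period: 10 business days after Tuesday, 13 June 2028, skipping weekends — Jun 14, Jun 15, Jun 16, Jun 19, Jun 20, Jun 21, Jun 22, Jun 23, Jun 26, Jun 27 — lands on Tuesday, 27 June 2028.
The date on which the refund becomes due: 55 calendar days after 27 June 2028 is 21 August 2028.

21 August 2028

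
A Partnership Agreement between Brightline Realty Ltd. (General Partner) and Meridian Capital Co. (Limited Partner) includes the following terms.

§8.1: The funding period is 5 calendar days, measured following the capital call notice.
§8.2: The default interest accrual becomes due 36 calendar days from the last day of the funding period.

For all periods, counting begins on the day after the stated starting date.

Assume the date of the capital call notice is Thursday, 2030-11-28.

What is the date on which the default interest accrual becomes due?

Adding 5 calendar days to 2030-11-28 gives 2030-12-03, which is the last day of the funding period.
The date on which the default interest accrual becomes due: 36 calendar days after 2030-12-03 is 2031-01-08.

2031-01-08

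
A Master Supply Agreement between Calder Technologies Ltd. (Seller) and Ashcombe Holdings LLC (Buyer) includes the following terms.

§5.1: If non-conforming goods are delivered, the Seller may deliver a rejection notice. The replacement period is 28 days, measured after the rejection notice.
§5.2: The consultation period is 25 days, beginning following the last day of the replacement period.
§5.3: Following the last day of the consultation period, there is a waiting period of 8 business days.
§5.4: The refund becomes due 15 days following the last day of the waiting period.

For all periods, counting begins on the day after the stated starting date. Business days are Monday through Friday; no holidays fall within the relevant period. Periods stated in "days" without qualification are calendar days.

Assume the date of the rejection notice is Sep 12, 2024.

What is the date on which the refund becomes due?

Nov 29, 2024

The last day of the replacement period: 28 calendar days after Sep 12, 2024 is Oct 10, 2024.
The last day of the consultation period: 25 calendar days after Oct 10, 2024 is Nov 4, 2024.
The last day of the waiting period: 8 business days after Monday, Nov 4, 2024, skipping weekends — Nov 5, Nov 6, Nov 7, Nov 8, Nov 11, Nov 12, Nov 13, Nov 14 — lands on Thursday, Nov 14, 2024.
Adding 15 calendar days to Nov 14, 2024 gives Nov 29, 2024, which is the date on which the refund becomes due.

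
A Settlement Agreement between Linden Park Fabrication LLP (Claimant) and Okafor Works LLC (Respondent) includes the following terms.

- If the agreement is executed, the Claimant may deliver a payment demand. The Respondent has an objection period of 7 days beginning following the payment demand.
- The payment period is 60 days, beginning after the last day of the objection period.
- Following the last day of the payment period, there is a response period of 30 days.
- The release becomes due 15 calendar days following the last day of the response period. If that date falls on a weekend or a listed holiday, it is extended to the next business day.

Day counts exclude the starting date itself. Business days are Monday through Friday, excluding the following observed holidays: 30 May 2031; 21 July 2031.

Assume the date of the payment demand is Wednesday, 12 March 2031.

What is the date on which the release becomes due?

The last day of the objection period: 12 March 2031 + 7 days = 19 March 2031.
The last day of the payment period: 60 calendar days after 19 March 2031 is 18 May 2031.
Adding 30 calendar days to 18 May 2031 gives 17 June 2031, which is the last day of the response period.
The date on which the release becomes due: 17 June 2031 + 15 days = 2 July 2031. 2 July 2031 is a Wednesday and is not a listed holiday, so no roll-forward applies.

2 July 2031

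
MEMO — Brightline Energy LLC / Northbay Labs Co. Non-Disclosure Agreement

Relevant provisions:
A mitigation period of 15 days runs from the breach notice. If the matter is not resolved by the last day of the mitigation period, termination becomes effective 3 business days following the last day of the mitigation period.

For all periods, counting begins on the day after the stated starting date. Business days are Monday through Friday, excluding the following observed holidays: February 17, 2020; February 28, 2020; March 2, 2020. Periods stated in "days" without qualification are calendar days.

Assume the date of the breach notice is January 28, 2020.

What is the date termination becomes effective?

February 18, 2020

The last day of the mitigation period: January 28, 2020 + 15 days = February 12, 2020.
From Wednesday, February 12, 2020, 3 business days (Feb 13, Feb 14, Feb 18, skipping weekends and the listed holiday on Feb 17) brings us to Tuesday, February 18, 2020, which is the date termination becomes effective.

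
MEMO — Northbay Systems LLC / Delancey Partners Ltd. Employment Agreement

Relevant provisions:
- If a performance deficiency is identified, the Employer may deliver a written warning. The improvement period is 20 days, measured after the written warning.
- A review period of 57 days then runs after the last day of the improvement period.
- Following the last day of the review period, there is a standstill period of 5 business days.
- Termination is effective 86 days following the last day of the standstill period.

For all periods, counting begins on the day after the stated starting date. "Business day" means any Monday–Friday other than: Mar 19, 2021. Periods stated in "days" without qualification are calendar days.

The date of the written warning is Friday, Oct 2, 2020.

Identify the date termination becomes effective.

The last day of the improvement period: Oct 2, 2020 + 20 days = Oct 22, 2020.
Adding 57 calendar days to Oct 22, 2020 gives Dec 18, 2020, which is the last day of the review period.
From Friday, Dec 18, 2020, 5 business days (Dec 21, Dec 22, Dec 23, Dec 24, Dec 25, skipping weekends) brings us to Friday, Dec 25, 2020, which is the last day of the standstill period.
The date termination becomes effective: 86 calendar days after Dec 25, 2020 is Mar 21, 2021.

Mar 21, 2021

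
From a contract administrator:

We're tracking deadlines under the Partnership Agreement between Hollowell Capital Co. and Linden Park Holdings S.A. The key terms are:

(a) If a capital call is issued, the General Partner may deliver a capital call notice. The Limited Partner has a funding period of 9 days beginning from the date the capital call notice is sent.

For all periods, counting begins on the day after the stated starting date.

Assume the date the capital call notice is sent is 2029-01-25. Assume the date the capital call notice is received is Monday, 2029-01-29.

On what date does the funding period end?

The last day of the funding period: 2029-01-25 + 9 days = 2029-02-03.

2029-02-03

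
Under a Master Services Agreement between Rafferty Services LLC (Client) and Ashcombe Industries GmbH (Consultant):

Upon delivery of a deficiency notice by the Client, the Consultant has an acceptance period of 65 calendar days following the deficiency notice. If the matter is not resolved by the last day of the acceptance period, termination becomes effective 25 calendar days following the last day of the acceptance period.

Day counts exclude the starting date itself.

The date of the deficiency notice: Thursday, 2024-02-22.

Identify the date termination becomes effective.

The last day of the acceptance period: 65 calendar days after 2024-02-22 is 2024-04-27.
Adding 25 calendar days to 2024-04-27 gives 2024-05-22, which is the date termination becomes effective.

2024-05-22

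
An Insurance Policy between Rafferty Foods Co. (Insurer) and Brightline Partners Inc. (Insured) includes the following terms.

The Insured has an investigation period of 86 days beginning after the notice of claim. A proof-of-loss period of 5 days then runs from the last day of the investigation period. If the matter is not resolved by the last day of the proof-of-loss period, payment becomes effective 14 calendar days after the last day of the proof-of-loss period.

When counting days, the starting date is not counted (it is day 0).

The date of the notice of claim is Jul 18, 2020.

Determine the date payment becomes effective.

Oct 31, 2020

The last day of the investigation period: Jul 18, 2020 + 86 days = Oct 12, 2020.
Adding 5 calendar days to Oct 12, 2020 gives Oct 17, 2020, which is the last day of the proof-of-loss period.
The date payment becomes effective: Oct 17, 2020 + 14 days = Oct 31, 2020.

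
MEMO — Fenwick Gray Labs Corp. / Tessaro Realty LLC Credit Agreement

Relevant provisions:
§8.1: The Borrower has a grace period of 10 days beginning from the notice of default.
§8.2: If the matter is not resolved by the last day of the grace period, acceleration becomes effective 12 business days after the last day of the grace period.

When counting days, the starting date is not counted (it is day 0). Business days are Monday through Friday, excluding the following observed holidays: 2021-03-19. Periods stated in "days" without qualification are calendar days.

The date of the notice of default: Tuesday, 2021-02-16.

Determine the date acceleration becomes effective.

2021-03-16

The last day of the grace period: 10 calendar days after 2021-02-16 is 2021-02-26.
The date acceleration becomes effective: counting 12 business days from Friday, 2021-02-26 (Mar 1, Mar 2, Mar 3, Mar 4, …, Mar 12, Mar 15, Mar 16, skipping weekends) reaches Tuesday, 2021-03-16.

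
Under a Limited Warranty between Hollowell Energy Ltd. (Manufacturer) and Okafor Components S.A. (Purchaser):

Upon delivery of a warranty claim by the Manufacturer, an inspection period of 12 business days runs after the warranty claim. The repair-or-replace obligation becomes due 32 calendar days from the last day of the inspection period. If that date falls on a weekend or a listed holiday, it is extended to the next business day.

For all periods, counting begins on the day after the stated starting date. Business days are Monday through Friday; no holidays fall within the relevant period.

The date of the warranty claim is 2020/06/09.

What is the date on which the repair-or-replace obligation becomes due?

From Tuesday, 2020/06/09, 12 business days (Jun 10, Jun 11, Jun 12, Jun 15, …, Jun 23, Jun 24, Jun 25, skipping weekends) brings us to Thursday, 2020/06/25, which is the last day of the inspection period.
The date on which the repair-or-replace obligation becomes due: 2020/06/25 + 32 days = 2020/07/27. 2020/07/27 is a Monday, so no roll-forward applies.

2020/07/27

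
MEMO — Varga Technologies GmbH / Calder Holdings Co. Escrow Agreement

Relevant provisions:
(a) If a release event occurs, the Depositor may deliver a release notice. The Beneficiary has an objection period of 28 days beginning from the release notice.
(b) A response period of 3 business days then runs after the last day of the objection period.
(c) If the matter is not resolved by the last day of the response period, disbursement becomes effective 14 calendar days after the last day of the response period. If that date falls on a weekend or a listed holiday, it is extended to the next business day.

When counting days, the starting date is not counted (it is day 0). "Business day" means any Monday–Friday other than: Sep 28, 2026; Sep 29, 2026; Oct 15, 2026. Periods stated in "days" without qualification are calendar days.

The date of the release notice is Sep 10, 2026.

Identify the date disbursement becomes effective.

The last day of the objection period: Sep 10, 2026 + 28 days = Oct 8, 2026.
From Thursday, Oct 8, 2026, 3 business days (Oct 9, Oct 12, Oct 13, skipping weekends) brings us to Tuesday, Oct 13, 2026, which is the last day of the response period.
The date disbursement becomes effective: 14 calendar days after Oct 13, 2026 is Oct 27, 2026. Oct 27, 2026 is a Tuesday and is not a listed holiday, so no roll-forward applies.

Oct 27, 2026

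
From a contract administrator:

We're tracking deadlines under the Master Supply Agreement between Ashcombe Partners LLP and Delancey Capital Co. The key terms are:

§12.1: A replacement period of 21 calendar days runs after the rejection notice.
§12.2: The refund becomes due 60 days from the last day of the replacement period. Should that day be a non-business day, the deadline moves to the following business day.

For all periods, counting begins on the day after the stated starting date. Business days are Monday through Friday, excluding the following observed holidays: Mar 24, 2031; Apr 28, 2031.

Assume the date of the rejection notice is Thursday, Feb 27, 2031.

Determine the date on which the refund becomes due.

May 19, 2031

Adding 21 calendar days to Feb 27, 2031 gives Mar 20, 2031, which is the last day of the replacement period.
Adding 60 calendar days to Mar 20, 2031 gives May 19, 2031, which is the date on which the refund becomes due. May 19, 2031 is a Monday and is not a listed holiday, so no roll-forward applies.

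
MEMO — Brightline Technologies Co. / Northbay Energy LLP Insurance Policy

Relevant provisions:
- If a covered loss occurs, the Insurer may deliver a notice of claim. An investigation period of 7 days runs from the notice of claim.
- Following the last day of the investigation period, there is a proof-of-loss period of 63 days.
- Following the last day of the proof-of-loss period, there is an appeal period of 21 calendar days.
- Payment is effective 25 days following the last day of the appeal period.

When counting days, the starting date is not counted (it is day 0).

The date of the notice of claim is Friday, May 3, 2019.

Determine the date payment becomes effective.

August 27, 2019

The last day of the investigation period: 7 calendar days after May 3, 2019 is May 10, 2019.
The last day of the proof-of-loss period: May 10, 2019 + 63 days = July 12, 2019.
The last day of the appeal period: 21 calendar days after July 12, 2019 is August 2, 2019.
The date payment becomes effective: 25 calendar days after August 2, 2019 is August 27, 2019.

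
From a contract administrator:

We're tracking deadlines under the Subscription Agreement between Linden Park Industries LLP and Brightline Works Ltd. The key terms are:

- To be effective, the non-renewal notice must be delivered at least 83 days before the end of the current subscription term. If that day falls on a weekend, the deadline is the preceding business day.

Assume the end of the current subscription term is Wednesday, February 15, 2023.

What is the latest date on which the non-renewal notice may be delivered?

Counting back 83 calendar days from February 15, 2023 gives November 24, 2022. That is a Thursday, so no adjustment is needed.

November 24, 2022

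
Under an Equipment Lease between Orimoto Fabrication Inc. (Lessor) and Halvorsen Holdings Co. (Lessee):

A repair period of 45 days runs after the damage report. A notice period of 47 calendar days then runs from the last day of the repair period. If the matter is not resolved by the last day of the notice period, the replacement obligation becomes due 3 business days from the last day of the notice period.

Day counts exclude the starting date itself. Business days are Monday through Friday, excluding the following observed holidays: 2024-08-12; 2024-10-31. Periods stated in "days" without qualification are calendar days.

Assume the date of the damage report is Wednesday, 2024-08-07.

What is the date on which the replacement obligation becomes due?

The last day of the repair period: 45 calendar days after 2024-08-07 is 2024-09-21.
The last day of the notice period: 47 calendar days after 2024-09-21 is 2024-11-07.
The date on which the replacement obligation becomes due: counting 3 business days from Thursday, 2024-11-07 (Nov 8, Nov 11, Nov 12, skipping weekends) reaches Tuesday, 2024-11-12.

2024-11-12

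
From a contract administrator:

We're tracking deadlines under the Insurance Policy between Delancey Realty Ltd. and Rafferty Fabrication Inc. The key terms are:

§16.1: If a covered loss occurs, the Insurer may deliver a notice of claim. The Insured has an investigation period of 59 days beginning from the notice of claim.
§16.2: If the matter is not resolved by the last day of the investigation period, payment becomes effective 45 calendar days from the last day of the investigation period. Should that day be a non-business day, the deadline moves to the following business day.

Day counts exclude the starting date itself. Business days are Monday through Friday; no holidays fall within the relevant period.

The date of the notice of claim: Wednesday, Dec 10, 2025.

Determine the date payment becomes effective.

Mar 24, 2026

Adding 59 calendar days to Dec 10, 2025 gives Feb 7, 2026, which is the last day of the investigation period.
Adding 45 calendar days to Feb 7, 2026 gives Mar 24, 2026, which is the date payment becomes effective. Mar 24, 2026 is a Tuesday, so no roll-forward applies.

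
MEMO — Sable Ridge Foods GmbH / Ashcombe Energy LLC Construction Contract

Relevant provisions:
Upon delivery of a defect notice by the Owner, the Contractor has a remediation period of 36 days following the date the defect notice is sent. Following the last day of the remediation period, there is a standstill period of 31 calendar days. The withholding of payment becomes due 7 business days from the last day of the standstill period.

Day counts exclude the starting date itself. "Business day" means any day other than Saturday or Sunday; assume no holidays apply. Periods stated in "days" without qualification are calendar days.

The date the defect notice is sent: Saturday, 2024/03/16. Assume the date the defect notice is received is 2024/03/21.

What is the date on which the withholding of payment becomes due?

2024/05/31

The last day of the remediation period: 2024/03/16 + 36 days = 2024/04/21.
Adding 31 calendar days to 2024/04/21 gives 2024/05/22, which is the last day of the standstill period.
From Wednesday, 2024/05/22, 7 business days (May 23, May 24, May 27, May 28, May 29, May 30, May 31, skipping weekends) brings us to Friday, 2024/05/31, which is the date on which the withholding of payment becomes due.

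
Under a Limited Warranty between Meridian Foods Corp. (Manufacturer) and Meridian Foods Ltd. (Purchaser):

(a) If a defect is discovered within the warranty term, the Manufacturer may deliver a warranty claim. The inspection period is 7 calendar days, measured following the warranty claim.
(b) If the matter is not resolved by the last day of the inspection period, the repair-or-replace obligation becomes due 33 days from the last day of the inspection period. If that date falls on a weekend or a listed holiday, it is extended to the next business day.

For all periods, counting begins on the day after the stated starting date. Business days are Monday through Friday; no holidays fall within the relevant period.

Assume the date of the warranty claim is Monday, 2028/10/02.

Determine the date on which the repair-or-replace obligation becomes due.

The last day of the inspection period: 7 calendar days after 2028/10/02 is 2028/10/09.
Adding 33 calendar days to 2028/10/09 gives 2028/11/11, which is the date on which the repair-or-replace obligation becomes due. That falls on a Saturday, so it rolls to the next business day, Monday, 2028/11/13.

2028/11/13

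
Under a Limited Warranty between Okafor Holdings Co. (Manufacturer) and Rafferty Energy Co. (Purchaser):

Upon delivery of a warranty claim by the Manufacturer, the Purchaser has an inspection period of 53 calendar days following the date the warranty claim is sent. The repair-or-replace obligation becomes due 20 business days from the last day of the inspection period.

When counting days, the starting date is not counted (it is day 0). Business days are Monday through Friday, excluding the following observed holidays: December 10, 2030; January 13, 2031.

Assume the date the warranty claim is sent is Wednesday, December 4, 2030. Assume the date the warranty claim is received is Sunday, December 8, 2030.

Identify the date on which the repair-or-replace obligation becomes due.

Adding 53 calendar days to December 4, 2030 gives January 26, 2031, which is the last day of the inspection period.
The date on which the repair-or-replace obligation becomes due: counting 20 business days from Sunday, January 26, 2031 (Jan 27, Jan 28, Jan 29, Jan 30, …, Feb 19, Feb 20, Feb 21, skipping weekends) reaches Friday, February 21, 2031.

February 21, 2031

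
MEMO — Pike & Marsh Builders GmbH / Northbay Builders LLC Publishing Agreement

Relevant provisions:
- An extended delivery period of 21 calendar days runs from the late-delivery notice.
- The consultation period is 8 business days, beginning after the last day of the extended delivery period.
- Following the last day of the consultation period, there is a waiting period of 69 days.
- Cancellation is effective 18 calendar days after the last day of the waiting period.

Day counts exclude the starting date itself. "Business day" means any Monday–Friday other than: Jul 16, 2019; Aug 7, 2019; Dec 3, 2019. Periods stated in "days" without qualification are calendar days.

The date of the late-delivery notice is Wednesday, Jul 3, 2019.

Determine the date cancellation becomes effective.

Oct 31, 2019

The last day of the extended delivery period: Jul 3, 2019 + 21 days = Jul 24, 2019.
From Wednesday, Jul 24, 2019, 8 business days (Jul 25, Jul 26, Jul 29, Jul 30, Jul 31, Aug 1, Aug 2, Aug 5, skipping weekends) brings us to Monday, Aug 5, 2019, which is the last day of the consultation period.
Adding 69 calendar days to Aug 5, 2019 gives Oct 13, 2019, which is the last day of the waiting period.
Adding 18 calendar days to Oct 13, 2019 gives Oct 31, 2019, which is the date cancellation becomes effective.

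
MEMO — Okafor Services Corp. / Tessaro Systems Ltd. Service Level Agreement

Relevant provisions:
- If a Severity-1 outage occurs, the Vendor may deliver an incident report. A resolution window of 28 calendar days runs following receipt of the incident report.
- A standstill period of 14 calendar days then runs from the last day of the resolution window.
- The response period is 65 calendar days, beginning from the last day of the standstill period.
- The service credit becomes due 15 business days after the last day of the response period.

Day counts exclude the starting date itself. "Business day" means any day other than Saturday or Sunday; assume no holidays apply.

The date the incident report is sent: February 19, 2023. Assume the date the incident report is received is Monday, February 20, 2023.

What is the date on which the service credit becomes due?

June 28, 2023

The last day of the resolution window: 28 calendar days after February 20, 2023 is March 20, 2023.
The last day of the standstill period: March 20, 2023 + 14 days = April 3, 2023.
The last day of the response period: April 3, 2023 + 65 days = June 7, 2023.
From Wednesday, June 7, 2023, 15 business days (Jun 8, Jun 9, Jun 12, Jun 13, …, Jun 26, Jun 27, Jun 28, skipping weekends) brings us to Wednesday, June 28, 2023, which is the date on which the service credit becomes due.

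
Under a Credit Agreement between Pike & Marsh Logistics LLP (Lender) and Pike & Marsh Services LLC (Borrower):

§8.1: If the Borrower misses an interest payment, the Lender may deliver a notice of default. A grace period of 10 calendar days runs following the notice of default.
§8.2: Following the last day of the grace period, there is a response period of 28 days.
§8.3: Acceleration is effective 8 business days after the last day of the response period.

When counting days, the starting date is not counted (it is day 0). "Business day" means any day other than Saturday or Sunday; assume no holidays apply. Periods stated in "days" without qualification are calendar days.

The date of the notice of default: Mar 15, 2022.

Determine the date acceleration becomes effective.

The last day of the grace period: Mar 15, 2022 + 10 days = Mar 25, 2022.
Adding 28 calendar days to Mar 25, 2022 gives Apr 22, 2022, which is the last day of the response period.
The date acceleration becomes effective: 8 business days after Friday, Apr 22, 2022, skipping weekends — Apr 25, Apr 26, Apr 27, Apr 28, Apr 29, May 2, May 3, May 4 — lands on Wednesday, May 4, 2022.

May 4, 2022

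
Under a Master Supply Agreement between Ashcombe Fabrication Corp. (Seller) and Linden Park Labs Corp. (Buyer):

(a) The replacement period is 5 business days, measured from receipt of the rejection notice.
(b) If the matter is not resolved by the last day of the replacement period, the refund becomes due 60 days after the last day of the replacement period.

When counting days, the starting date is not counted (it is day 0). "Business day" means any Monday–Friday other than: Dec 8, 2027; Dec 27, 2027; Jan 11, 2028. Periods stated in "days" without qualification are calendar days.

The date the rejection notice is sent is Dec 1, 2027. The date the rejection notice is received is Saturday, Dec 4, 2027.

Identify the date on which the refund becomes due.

The last day of the replacement period: 5 business days after Saturday, Dec 4, 2027, skipping weekends and the listed holiday on Dec 8 — Dec 6, Dec 7, Dec 9, Dec 10, Dec 13 — lands on Monday, Dec 13, 2027.
The date on which the refund becomes due: Dec 13, 2027 + 60 days = Feb 11, 2028.

Feb 11, 2028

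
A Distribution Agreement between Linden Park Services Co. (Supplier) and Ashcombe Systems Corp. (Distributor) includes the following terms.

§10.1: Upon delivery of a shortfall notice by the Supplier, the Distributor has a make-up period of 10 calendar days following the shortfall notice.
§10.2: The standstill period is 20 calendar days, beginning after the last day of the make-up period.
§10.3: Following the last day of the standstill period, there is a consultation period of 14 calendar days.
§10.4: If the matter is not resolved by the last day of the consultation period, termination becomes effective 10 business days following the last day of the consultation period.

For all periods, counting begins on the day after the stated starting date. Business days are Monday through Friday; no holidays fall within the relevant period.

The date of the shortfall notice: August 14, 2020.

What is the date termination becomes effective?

October 9, 2020

Adding 10 calendar days to August 14, 2020 gives August 24, 2020, which is the last day of the make-up period.
The last day of the standstill period: August 24, 2020 + 20 days = September 13, 2020.
The last day of the consultation period: September 13, 2020 + 14 days = September 27, 2020.
The date termination becomes effective: counting 10 business days from Sunday, September 27, 2020 (Sep 28, Sep 29, Sep 30, Oct 1, Oct 2, Oct 5, Oct 6, Oct 7, Oct 8, Oct 9, skipping weekends) reaches Friday, October 9, 2020.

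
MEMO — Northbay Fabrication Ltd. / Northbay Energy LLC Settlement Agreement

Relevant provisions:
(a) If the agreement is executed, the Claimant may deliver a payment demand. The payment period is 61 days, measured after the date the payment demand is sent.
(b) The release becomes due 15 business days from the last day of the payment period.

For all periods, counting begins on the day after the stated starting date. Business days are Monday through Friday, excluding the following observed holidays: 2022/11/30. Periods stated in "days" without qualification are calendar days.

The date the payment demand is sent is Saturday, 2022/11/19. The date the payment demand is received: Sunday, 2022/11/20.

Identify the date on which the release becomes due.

2023/02/09

Adding 61 calendar days to 2022/11/19 gives 2023/01/19, which is the last day of the payment period.
From Thursday, 2023/01/19, 15 business days (Jan 20, Jan 23, Jan 24, Jan 25, …, Feb 7, Feb 8, Feb 9, skipping weekends) brings us to Thursday, 2023/02/09, which is the date on which the release becomes due.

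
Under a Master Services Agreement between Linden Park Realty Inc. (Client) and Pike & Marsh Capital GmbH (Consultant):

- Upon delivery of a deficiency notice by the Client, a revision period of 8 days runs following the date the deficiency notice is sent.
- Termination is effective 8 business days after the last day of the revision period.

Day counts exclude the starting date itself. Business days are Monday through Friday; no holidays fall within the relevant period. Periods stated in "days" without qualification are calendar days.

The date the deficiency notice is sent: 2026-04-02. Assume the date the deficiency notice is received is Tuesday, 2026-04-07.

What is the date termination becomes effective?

The last day of the revision period: 2026-04-02 + 8 days = 2026-04-10.
From Friday, 2026-04-10, 8 business days (Apr 13, Apr 14, Apr 15, Apr 16, Apr 17, Apr 20, Apr 21, Apr 22, skipping weekends) brings us to Wednesday, 2026-04-22, which is the date termination becomes effective.

2026-04-22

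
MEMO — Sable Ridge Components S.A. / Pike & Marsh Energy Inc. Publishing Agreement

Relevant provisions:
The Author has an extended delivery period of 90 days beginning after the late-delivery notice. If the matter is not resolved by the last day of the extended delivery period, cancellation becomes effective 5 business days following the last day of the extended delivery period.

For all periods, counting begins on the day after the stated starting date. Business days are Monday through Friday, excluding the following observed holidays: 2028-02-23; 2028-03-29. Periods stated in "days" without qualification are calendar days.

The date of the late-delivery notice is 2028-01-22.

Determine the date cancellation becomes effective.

The last day of the extended delivery period: 90 calendar days after 2028-01-22 is 2028-04-21.
The date cancellation becomes effective: 5 business days after Friday, 2028-04-21, skipping weekends — Apr 24, Apr 25, Apr 26, Apr 27, Apr 28 — lands on Friday, 2028-04-28.

2028-04-28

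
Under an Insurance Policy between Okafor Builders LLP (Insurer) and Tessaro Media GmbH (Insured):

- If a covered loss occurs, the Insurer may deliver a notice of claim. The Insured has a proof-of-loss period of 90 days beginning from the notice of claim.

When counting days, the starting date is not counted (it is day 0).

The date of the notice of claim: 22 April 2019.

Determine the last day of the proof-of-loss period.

The last day of the proof-of-loss period: 22 April 2019 + 90 days = 21 July 2019.

21 July 2019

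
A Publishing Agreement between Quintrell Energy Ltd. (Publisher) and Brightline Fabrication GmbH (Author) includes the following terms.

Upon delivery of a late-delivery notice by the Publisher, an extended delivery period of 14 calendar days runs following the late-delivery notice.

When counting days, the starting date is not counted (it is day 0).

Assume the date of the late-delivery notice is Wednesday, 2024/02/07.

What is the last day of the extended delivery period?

The last day of the extended delivery period: 14 calendar days after 2024/02/07 is 2024/02/21.

2024/02/21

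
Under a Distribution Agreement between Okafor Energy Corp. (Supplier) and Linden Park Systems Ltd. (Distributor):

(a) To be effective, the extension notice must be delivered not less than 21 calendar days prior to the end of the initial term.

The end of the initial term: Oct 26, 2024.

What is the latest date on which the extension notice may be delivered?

Oct 5, 2024

Oct 26, 2024 minus 21 days is Oct 5, 2024.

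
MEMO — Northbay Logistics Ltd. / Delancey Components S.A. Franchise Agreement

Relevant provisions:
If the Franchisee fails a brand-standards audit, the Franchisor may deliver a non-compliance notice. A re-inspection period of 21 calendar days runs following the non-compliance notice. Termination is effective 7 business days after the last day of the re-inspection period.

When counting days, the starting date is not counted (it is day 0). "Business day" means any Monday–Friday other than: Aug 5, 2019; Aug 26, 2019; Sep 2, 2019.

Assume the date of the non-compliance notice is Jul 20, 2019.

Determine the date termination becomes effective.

Aug 20, 2019

The last day of the re-inspection period: 21 calendar days after Jul 20, 2019 is Aug 10, 2019.
The date termination becomes effective: counting 7 business days from Saturday, Aug 10, 2019 (Aug 12, Aug 13, Aug 14, Aug 15, Aug 16, Aug 19, Aug 20, skipping weekends) reaches Tuesday, Aug 20, 2019.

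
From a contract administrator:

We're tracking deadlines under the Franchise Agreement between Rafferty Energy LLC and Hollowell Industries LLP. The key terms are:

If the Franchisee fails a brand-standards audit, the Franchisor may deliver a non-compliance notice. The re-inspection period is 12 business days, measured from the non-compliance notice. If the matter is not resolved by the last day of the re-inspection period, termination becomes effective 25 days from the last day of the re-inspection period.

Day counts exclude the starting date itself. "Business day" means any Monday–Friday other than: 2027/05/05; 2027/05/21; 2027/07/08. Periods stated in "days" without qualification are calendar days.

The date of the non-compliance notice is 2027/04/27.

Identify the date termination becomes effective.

From Tuesday, 2027/04/27, 12 business days (Apr 28, Apr 29, Apr 30, May 3, …, May 12, May 13, May 14, skipping weekends and the listed holiday on May 5) brings us to Friday, 2027/05/14, which is the last day of the re-inspection period.
The date termination becomes effective: 25 calendar days after 2027/05/14 is 2027/06/08.

2027/06/08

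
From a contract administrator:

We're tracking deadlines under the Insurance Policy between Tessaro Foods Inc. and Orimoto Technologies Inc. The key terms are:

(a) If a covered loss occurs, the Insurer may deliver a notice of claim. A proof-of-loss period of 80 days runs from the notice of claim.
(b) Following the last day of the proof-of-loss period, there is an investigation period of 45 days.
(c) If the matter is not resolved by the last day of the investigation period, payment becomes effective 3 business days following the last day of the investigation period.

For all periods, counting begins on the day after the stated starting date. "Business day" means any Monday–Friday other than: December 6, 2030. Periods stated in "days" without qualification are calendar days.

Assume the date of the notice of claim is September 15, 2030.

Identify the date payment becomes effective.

January 22, 2031

Adding 80 calendar days to September 15, 2030 gives December 4, 2030, which is the last day of the proof-of-loss period.
The last day of the investigation period: December 4, 2030 + 45 days = January 18, 2031.
From Saturday, January 18, 2031, 3 business days (Jan 20, Jan 21, Jan 22, skipping weekends) brings us to Wednesday, January 22, 2031, which is the date payment becomes effective.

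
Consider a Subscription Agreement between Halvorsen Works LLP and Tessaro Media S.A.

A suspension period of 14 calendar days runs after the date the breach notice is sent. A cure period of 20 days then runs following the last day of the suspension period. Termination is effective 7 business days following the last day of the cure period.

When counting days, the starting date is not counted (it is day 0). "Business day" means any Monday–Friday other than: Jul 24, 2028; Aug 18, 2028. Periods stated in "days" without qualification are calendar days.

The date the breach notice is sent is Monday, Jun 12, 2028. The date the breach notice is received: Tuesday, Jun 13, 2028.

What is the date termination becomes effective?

Jul 26, 2028

Adding 14 calendar days to Jun 12, 2028 gives Jun 26, 2028, which is the last day of the suspension period.
The last day of the cure period: Jun 26, 2028 + 20 days = Jul 16, 2028.
The date termination becomes effective: counting 7 business days from Sunday, Jul 16, 2028 (Jul 17, Jul 18, Jul 19, Jul 20, Jul 21, Jul 25, Jul 26, skipping weekends and the listed holiday on Jul 24) reaches Wednesday, Jul 26, 2028.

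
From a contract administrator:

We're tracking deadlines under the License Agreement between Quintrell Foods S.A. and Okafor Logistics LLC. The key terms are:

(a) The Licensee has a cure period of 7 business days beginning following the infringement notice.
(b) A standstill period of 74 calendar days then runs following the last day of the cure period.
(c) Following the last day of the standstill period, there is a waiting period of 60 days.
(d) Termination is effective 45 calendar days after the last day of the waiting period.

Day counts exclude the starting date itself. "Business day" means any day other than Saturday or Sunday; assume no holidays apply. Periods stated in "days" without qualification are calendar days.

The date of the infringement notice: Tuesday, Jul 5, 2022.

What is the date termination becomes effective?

Jan 9, 2023

The last day of the cure period: counting 7 business days from Tuesday, Jul 5, 2022 (Jul 6, Jul 7, Jul 8, Jul 11, Jul 12, Jul 13, Jul 14, skipping weekends) reaches Thursday, Jul 14, 2022.
The last day of the standstill period: Jul 14, 2022 + 74 days = Sep 26, 2022.
Adding 60 calendar days to Sep 26, 2022 gives Nov 25, 2022, which is the last day of the waiting period.
Adding 45 calendar days to Nov 25, 2022 gives Jan 9, 2023, which is the date termination becomes effective.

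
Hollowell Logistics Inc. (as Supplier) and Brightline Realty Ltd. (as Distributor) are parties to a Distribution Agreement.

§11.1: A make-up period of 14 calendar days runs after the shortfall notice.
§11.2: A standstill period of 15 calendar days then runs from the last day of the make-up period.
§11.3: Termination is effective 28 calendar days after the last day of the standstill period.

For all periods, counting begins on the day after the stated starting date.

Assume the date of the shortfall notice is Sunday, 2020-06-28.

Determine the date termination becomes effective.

Adding 14 calendar days to 2020-06-28 gives 2020-07-12, which is the last day of the make-up period.
Adding 15 calendar days to 2020-07-12 gives 2020-07-27, which is the last day of the standstill period.
The date termination becomes effective: 28 calendar days after 2020-07-27 is 2020-08-24.

2020-08-24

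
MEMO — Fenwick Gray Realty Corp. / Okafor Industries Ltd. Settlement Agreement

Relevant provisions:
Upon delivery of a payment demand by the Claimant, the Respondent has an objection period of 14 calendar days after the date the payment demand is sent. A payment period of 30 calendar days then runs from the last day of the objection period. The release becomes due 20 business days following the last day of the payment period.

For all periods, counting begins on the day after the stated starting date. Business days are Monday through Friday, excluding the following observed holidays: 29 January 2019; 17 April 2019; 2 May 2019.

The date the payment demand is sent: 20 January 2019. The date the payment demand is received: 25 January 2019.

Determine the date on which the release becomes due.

The last day of the objection period: 14 calendar days after 20 January 2019 is 3 February 2019.
Adding 30 calendar days to 3 February 2019 gives 5 March 2019, which is the last day of the payment period.
The date on which the release becomes due: counting 20 business days from Tuesday, 5 March 2019 (Mar 6, Mar 7, Mar 8, Mar 11, …, Mar 29, Apr 1, Apr 2, skipping weekends) reaches Tuesday, 2 April 2019.

2 April 2019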